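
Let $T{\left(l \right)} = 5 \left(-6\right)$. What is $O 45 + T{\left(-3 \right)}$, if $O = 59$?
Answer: $2625$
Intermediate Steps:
$T{\left(l \right)} = -30$
$O 45 + T{\left(-3 \right)} = 59 \cdot 45 - 30 = 2655 - 30 = 2625$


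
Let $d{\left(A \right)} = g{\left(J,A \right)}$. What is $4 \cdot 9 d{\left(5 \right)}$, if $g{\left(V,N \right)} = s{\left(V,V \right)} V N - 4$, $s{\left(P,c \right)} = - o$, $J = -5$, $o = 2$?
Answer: $1656$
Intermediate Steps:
$s{\left(P,c \right)} = -2$ ($s{\left(P,c \right)} = \left(-1\right) 2 = -2$)
$g{\left(V,N \right)} = -4 - 2 N V$ ($g{\left(V,N \right)} = - 2 V N - 4 = - 2 N V - 4 = -4 - 2 N V$)
$d{\left(A \right)} = -4 + 10 A$ ($d{\left(A \right)} = -4 - 2 A \left(-5\right) = -4 + 10 A$)
$4 \cdot 9 d{\left(5 \right)} = 4 \cdot 9 \left(-4 + 10 \cdot 5\right) = 36 \left(-4 + 50\right) = 36 \cdot 46 = 1656$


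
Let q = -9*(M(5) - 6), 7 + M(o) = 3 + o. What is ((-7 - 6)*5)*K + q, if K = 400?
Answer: -25955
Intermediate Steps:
M(o) = -4 + o (M(o) = -7 + (3 + o) = -4 + o)
q = 45 (q = -9*((-4 + 5) - 6) = -9*(1 - 6) = -9*(-5) = 45)
((-7 - 6)*5)*K + q = ((-7 - 6)*5)*400 + 45 = -13*5*400 + 45 = -65*400 + 45 = -26000 + 45 = -25955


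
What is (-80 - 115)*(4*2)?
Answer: -1560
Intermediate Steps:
(-80 - 115)*(4*2) = -195*8 = -1560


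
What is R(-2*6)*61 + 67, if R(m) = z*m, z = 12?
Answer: -8717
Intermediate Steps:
R(m) = 12*m
R(-2*6)*61 + 67 = (12*(-2*6))*61 + 67 = (12*(-12))*61 + 67 = -144*61 + 67 = -8784 + 67 = -8717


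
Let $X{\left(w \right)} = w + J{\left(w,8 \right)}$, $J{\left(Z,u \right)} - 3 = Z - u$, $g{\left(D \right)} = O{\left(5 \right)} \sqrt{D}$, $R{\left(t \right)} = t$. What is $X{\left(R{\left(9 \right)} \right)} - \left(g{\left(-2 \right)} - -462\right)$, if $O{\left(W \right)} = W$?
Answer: $-449 - 5 i \sqrt{2} \approx -449.0 - 7.0711 i$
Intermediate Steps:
$g{\left(D \right)} = 5 \sqrt{D}$
$J{\left(Z,u \right)} = 3 + Z - u$ ($J{\left(Z,u \right)} = 3 + \left(Z - u\right) = 3 + Z - u$)
$X{\left(w \right)} = -5 + 2 w$ ($X{\left(w \right)} = w + \left(3 + w - 8\right) = w + \left(-5 + w\right) = -5 + 2 w$)
$X{\left(R{\left(9 \right)} \right)} - \left(g{\left(-2 \right)} - -462\right) = \left(-5 + 2 \cdot 9\right) - \left(5 \sqrt{-2} - -462\right) = \left(-5 + 18\right) - \left(5 i \sqrt{2} + 462\right) = 13 - \left(5 i \sqrt{2} + 462\right) = 13 - \left(462 + 5 i \sqrt{2}\right) = -449 - 5 i \sqrt{2}$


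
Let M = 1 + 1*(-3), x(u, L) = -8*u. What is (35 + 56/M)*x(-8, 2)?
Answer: 448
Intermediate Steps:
M = -2 (M = 1 - 3 = -2)
(35 + 56/M)*x(-8, 2) = (35 + 56/(-2))*(-8*(-8)) = (35 + 56*(-½))*64 = (35 - 28)*64 = 7*64 = 448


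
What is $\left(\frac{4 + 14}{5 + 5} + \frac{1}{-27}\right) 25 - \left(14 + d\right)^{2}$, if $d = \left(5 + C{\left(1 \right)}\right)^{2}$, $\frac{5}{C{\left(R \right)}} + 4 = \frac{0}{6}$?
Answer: $- \frac{5138587}{6912} \approx -743.43$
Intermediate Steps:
$C{\left(R \right)} = - \frac{5}{4}$ ($C{\left(R \right)} = \frac{5}{-4 + \frac{0}{6}} = \frac{5}{-4 + 0 \cdot \frac{1}{6}} = \frac{5}{-4 + 0} = \frac{5}{-4} = 5 \left(- \frac{1}{4}\right) = - \frac{5}{4}$)
$d = \frac{225}{16}$ ($d = \left(5 - \frac{5}{4}\right)^{2} = \left(\frac{15}{4}\right)^{2} = \frac{225}{16} \approx 14.063$)
$\left(\frac{4 + 14}{5 + 5} + \frac{1}{-27}\right) 25 - \left(14 + d\right)^{2} = \left(\frac{4 + 14}{5 + 5} + \frac{1}{-27}\right) 25 - \left(14 + \frac{225}{16}\right)^{2} = \left(\frac{18}{10} - \frac{1}{27}\right) 25 - \left(\frac{449}{16}\right)^{2} = \left(18 \cdot \frac{1}{10} - \frac{1}{27}\right) 25 - \frac{201601}{256} = \left(\frac{9}{5} - \frac{1}{27}\right) 25 - \frac{201601}{256} = \frac{238}{135} \cdot 25 - \frac{201601}{256} = \frac{1190}{27} - \frac{201601}{256} = - \frac{5138587}{6912}$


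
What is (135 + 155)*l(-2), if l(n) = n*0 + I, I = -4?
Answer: -1160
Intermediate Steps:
l(n) = -4 (l(n) = n*0 - 4 = 0 - 4 = -4)
(135 + 155)*l(-2) = (135 + 155)*(-4) = 290*(-4) = -1160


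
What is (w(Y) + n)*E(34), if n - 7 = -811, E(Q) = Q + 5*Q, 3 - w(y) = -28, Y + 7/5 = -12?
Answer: -157692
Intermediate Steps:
Y = -67/5 (Y = -7/5 - 12 = -67/5 ≈ -13.400)
w(y) = 31 (w(y) = 3 - 1*(-28) = 3 + 28 = 31)
E(Q) = 6*Q
n = -804 (n = 7 - 811 = -804)
(w(Y) + n)*E(34) = (31 - 804)*(6*34) = -773*204 = -157692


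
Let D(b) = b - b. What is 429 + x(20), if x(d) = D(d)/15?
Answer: 429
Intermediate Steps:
D(b) = 0
x(d) = 0 (x(d) = 0/15 = 0*(1/15) = 0)
429 + x(20) = 429 + 0 = 429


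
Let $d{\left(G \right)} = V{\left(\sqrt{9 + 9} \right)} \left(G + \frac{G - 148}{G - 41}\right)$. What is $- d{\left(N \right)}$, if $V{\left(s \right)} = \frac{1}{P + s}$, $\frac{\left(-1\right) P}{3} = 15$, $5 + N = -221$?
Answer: $- \frac{299840}{59541} - \frac{59968 \sqrt{2}}{178623} \approx -5.5106$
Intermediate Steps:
$N = -226$ ($N = -5 - 221 = -226$)
$P = -45$ ($P = \left(-3\right) 15 = -45$)
$V{\left(s \right)} = \frac{1}{-45 + s}$
$d{\left(G \right)} = \frac{G + \frac{-148 + G}{-41 + G}}{-45 + 3 \sqrt{2}}$ ($d{\left(G \right)} = \frac{G + \frac{G - 148}{G - 41}}{-45 + \sqrt{9 + 9}} = \frac{G + \frac{-148 + G}{-41 + G}}{-45 + \sqrt{18}} = \frac{G + \frac{-148 + G}{-41 + G}}{-45 + 3 \sqrt{2}}$)
$- d{\left(N \right)} = - \frac{148 - \left(-226\right)^{2} + 40 \left(-226\right)}{3 \left(-41 - 226\right) \left(15 - \sqrt{2}\right)} = - \frac{148 - 51076 - 9040}{3 \left(-267\right) \left(15 - \sqrt{2}\right)} = - \frac{\left(-1\right) \left(148 - 51076 - 9040\right)}{3 \cdot 267 \left(15 - \sqrt{2}\right)} = - \frac{\left(-1\right) \left(-59968\right)}{3 \cdot 267 \left(15 - \sqrt{2}\right)} = - \frac{59968}{801 \left(15 - \sqrt{2}\right)}$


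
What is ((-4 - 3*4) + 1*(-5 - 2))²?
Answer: 529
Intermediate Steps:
((-4 - 3*4) + 1*(-5 - 2))² = ((-4 - 12) + 1*(-7))² = (-16 - 7)² = (-23)² = 529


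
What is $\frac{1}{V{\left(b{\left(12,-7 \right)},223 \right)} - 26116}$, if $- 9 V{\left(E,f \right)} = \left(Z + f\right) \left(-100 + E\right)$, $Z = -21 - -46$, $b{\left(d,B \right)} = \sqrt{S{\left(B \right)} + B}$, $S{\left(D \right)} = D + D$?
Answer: $- \frac{473049}{11050957780} + \frac{279 i \sqrt{21}}{5525478890} \approx -4.2806 \cdot 10^{-5} + 2.3139 \cdot 10^{-7} i$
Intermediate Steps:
$S{\left(D \right)} = 2 D$
$b{\left(d,B \right)} = \sqrt{3} \sqrt{B}$ ($b{\left(d,B \right)} = \sqrt{2 B + B} = \sqrt{3 B} = \sqrt{3} \sqrt{B}$)
$Z = 25$ ($Z = -21 + 46 = 25$)
$V{\left(E,f \right)} = - \frac{\left(-100 + E\right) \left(25 + f\right)}{9}$ ($V{\left(E,f \right)} = - \frac{\left(25 + f\right) \left(-100 + E\right)}{9} = - \frac{\left(-100 + E\right) \left(25 + f\right)}{9}$)
$\frac{1}{V{\left(b{\left(12,-7 \right)},223 \right)} - 26116} = \frac{1}{\left(\frac{2500}{9} - \frac{25 \sqrt{3} \sqrt{-7}}{9} + \frac{100}{9} \cdot 223 - \frac{1}{9} \sqrt{3} \sqrt{-7} \cdot 223\right) - 26116} = \frac{1}{\left(\frac{2500}{9} - \frac{25 \sqrt{3} i \sqrt{7}}{9} + \frac{22300}{9} - \frac{1}{9} \sqrt{3} i \sqrt{7} \cdot 223\right) - 26116} = \frac{1}{\left(\frac{2500}{9} - \frac{25 i \sqrt{21}}{9} + \frac{22300}{9} - \frac{1}{9} i \sqrt{21} \cdot 223\right) - 26116} = \frac{1}{\left(\frac{2500}{9} - \frac{25 i \sqrt{21}}{9} + \frac{22300}{9} - \frac{223 i \sqrt{21}}{9}\right) - 26116} = \frac{1}{\left(\frac{24800}{9} - \frac{248 i \sqrt{21}}{9}\right) - 26116} = \frac{1}{- \frac{210244}{9} - \frac{248 i \sqrt{21}}{9}}$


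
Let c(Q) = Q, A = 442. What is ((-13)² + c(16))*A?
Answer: 81770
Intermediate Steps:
((-13)² + c(16))*A = ((-13)² + 16)*442 = (169 + 16)*442 = 185*442 = 81770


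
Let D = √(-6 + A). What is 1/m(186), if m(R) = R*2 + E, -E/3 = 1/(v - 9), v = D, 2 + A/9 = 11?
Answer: 251/94489 - 5*√3/283467 ≈ 0.0026258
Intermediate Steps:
A = 81 (A = -18 + 9*11 = -18 + 99 = 81)
D = 5*√3 (D = √(-6 + 81) = √75 = 5*√3 ≈ 8.6602)
v = 5*√3 ≈ 8.6602
E = -3/(-9 + 5*√3) (E = -3/(5*√3 - 9) = -3/(-9 + 5*√3) ≈ 8.8301)
m(R) = 9/2 + 2*R + 5*√3/2 (m(R) = R*2 + (9/2 + 5*√3/2) = 2*R + (9/2 + 5*√3/2) = 9/2 + 2*R + 5*√3/2)
1/m(186) = 1/(9/2 + 2*186 + 5*√3/2) = 1/(9/2 + 372 + 5*√3/2) = 1/(753/2 + 5*√3/2)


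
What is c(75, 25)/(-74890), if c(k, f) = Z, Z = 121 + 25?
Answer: -73/37445 ≈ -0.0019495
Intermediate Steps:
Z = 146
c(k, f) = 146
c(75, 25)/(-74890) = 146/(-74890) = 146*(-1/74890) = -73/37445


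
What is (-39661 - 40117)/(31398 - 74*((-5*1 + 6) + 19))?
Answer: -39889/14959 ≈ -2.6666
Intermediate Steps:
(-39661 - 40117)/(31398 - 74*((-5*1 + 6) + 19)) = -79778/(31398 - 74*((-5 + 6) + 19)) = -79778/(31398 - 74*(1 + 19)) = -79778/(31398 - 74*20) = -79778/(31398 - 1480) = -79778/29918 = -79778*1/29918 = -39889/14959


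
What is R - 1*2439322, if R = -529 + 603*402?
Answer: -2197445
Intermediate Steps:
R = 241877 (R = -529 + 242406 = 241877)
R - 1*2439322 = 241877 - 1*2439322 = 241877 - 2439322 = -2197445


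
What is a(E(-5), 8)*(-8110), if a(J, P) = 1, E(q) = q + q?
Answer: -8110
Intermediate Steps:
E(q) = 2*q
a(E(-5), 8)*(-8110) = 1*(-8110) = -8110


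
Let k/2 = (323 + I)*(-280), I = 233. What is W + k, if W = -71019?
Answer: -382379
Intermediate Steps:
k = -311360 (k = 2*((323 + 233)*(-280)) = 2*(556*(-280)) = 2*(-155680) = -311360)
W + k = -71019 - 311360 = -382379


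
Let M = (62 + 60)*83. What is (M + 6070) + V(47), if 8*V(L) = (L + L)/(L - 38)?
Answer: 583103/36 ≈ 16197.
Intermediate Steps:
M = 10126 (M = 122*83 = 10126)
V(L) = L/(4*(-38 + L)) (V(L) = ((L + L)/(L - 38))/8 = ((2*L)/(-38 + L))/8 = (2*L/(-38 + L))/8 = L/(4*(-38 + L)))
(M + 6070) + V(47) = (10126 + 6070) + (¼)*47/(-38 + 47) = 16196 + (¼)*47/9 = 16196 + (¼)*47*(⅑) = 16196 + 47/36 = 583103/36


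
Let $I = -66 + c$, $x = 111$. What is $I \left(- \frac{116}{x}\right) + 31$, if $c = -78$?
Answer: $\frac{6715}{37} \approx 181.49$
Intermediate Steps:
$I = -144$ ($I = -66 - 78 = -144$)
$I \left(- \frac{116}{x}\right) + 31 = - 144 \left(- \frac{116}{111}\right) + 31 = - 144 \left(\left(-116\right) \frac{1}{111}\right) + 31 = \left(-144\right) \left(- \frac{116}{111}\right) + 31 = \frac{5568}{37} + 31 = \frac{6715}{37}$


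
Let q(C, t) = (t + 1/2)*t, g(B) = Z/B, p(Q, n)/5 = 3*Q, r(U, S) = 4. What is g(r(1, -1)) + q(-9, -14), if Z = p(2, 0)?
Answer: 393/2 ≈ 196.50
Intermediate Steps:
p(Q, n) = 15*Q (p(Q, n) = 5*(3*Q) = 15*Q)
Z = 30 (Z = 15*2 = 30)
g(B) = 30/B
q(C, t) = t*(½ + t) (q(C, t) = (t + ½)*t = (½ + t)*t = t*(½ + t))
g(r(1, -1)) + q(-9, -14) = 30/4 - 14*(½ - 14) = 30*(¼) - 14*(-27/2) = 15/2 + 189 = 393/2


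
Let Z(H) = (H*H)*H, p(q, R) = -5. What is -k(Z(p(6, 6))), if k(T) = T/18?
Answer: 125/18 ≈ 6.9444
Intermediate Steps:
Z(H) = H³ (Z(H) = H²*H = H³)
k(T) = T/18 (k(T) = T*(1/18) = T/18)
-k(Z(p(6, 6))) = -(-5)³/18 = -(-125)/18 = -1*(-125/18) = 125/18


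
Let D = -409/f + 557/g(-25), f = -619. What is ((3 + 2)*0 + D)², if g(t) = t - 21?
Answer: 106255788961/810768676 ≈ 131.06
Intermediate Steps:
g(t) = -21 + t
D = -325969/28474 (D = -409/(-619) + 557/(-21 - 25) = -409*(-1/619) + 557/(-46) = 409/619 + 557*(-1/46) = 409/619 - 557/46 = -325969/28474 ≈ -11.448)
((3 + 2)*0 + D)² = ((3 + 2)*0 - 325969/28474)² = (5*0 - 325969/28474)² = (0 - 325969/28474)² = (-325969/28474)² = 106255788961/810768676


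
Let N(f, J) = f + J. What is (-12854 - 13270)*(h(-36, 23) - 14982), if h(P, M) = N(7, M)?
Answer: 390606048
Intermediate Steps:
N(f, J) = J + f
h(P, M) = 7 + M (h(P, M) = M + 7 = 7 + M)
(-12854 - 13270)*(h(-36, 23) - 14982) = (-12854 - 13270)*((7 + 23) - 14982) = -26124*(30 - 14982) = -26124*(-14952) = 390606048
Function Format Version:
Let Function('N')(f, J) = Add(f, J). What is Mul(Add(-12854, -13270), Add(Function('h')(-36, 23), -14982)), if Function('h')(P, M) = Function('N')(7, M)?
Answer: 390606048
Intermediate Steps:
Function('N')(f, J) = Add(J, f)
Function('h')(P, M) = Add(7, M) (Function('h')(P, M) = Add(M, 7) = Add(7, M))
Mul(Add(-12854, -13270), Add(Function('h')(-36, 23), -14982)) = Mul(Add(-12854, -13270), Add(Add(7, 23), -14982)) = Mul(-26124, Add(30, -14982)) = Mul(-26124, -14952) = 390606048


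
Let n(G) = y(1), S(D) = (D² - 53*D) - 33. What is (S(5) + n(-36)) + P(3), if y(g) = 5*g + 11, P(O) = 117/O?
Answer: -218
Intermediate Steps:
S(D) = -33 + D² - 53*D
y(g) = 11 + 5*g
n(G) = 16 (n(G) = 11 + 5*1 = 11 + 5 = 16)
(S(5) + n(-36)) + P(3) = ((-33 + 5² - 53*5) + 16) + 117/3 = ((-33 + 25 - 265) + 16) + 117*(⅓) = (-273 + 16) + 39 = -257 + 39 = -218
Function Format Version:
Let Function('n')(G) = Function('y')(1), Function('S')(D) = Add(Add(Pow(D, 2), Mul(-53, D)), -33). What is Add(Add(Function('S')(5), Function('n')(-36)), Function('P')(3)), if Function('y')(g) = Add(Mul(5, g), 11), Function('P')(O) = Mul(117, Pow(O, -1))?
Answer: -218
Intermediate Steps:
Function('S')(D) = Add(-33, Pow(D, 2), Mul(-53, D))
Function('y')(g) = Add(11, Mul(5, g))
Function('n')(G) = 16 (Function('n')(G) = Add(11, Mul(5, 1)) = Add(11, 5) = 16)
Add(Add(Function('S')(5), Function('n')(-36)), Function('P')(3)) = Add(Add(Add(-33, Pow(5, 2), Mul(-53, 5)), 16), Mul(117, Pow(3, -1))) = Add(Add(Add(-33, 25, -265), 16), Mul(117, Rational(1, 3))) = Add(Add(-273, 16), 39) = Add(-257, 39) = -218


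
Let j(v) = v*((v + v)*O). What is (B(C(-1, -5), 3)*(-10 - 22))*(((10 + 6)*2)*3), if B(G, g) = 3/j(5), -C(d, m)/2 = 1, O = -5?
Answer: 4608/125 ≈ 36.864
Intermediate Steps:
C(d, m) = -2 (C(d, m) = -2*1 = -2)
j(v) = -10*v² (j(v) = v*((v + v)*(-5)) = v*((2*v)*(-5)) = v*(-10*v) = -10*v²)
B(G, g) = -3/250 (B(G, g) = 3/((-10*5²)) = 3/((-10*25)) = 3/(-250) = 3*(-1/250) = -3/250)
(B(C(-1, -5), 3)*(-10 - 22))*(((10 + 6)*2)*3) = (-3*(-10 - 22)/250)*(((10 + 6)*2)*3) = (-3/250*(-32))*((16*2)*3) = 48*(32*3)/125 = (48/125)*96 = 4608/125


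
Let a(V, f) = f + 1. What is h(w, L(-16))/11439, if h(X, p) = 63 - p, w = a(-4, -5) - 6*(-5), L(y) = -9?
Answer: 8/1271 ≈ 0.0062943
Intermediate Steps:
a(V, f) = 1 + f
w = 26 (w = (1 - 5) - 6*(-5) = -4 + 30 = 26)
h(w, L(-16))/11439 = (63 - 1*(-9))/11439 = (63 + 9)*(1/11439) = 72*(1/11439) = 8/1271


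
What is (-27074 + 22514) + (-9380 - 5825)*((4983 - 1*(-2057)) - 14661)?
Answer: 115872745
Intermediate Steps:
(-27074 + 22514) + (-9380 - 5825)*((4983 - 1*(-2057)) - 14661) = -4560 - 15205*((4983 + 2057) - 14661) = -4560 - 15205*(7040 - 14661) = -4560 - 15205*(-7621) = -4560 + 115877305 = 115872745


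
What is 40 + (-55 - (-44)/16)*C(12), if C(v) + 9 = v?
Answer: -467/4 ≈ -116.75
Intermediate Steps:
C(v) = -9 + v
40 + (-55 - (-44)/16)*C(12) = 40 + (-55 - (-44)/16)*(-9 + 12) = 40 + (-55 - (-44)/16)*3 = 40 + (-55 - 1*(-11/4))*3 = 40 + (-55 + 11/4)*3 = 40 - 209/4*3 = 40 - 627/4 = -467/4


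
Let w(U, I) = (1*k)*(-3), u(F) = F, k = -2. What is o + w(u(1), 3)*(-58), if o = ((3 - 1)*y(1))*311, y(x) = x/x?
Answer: 274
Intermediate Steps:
y(x) = 1
w(U, I) = 6 (w(U, I) = (1*(-2))*(-3) = -2*(-3) = 6)
o = 622 (o = ((3 - 1)*1)*311 = (2*1)*311 = 2*311 = 622)
o + w(u(1), 3)*(-58) = 622 + 6*(-58) = 622 - 348 = 274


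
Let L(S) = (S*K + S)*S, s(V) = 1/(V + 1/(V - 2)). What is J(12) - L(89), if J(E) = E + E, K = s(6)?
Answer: -229109/25 ≈ -9164.4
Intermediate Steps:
s(V) = 1/(V + 1/(-2 + V))
K = 4/25 (K = (-2 + 6)/(1 + 6² - 2*6) = 4/(1 + 36 - 12) = 4/25 ≈ 0.16000)
L(S) = 29*S²/25 (L(S) = (S*(4/25) + S)*S = (4*S/25 + S)*S = (29*S/25)*S = 29*S²/25)
J(E) = 2*E
J(12) - L(89) = 2*12 - 29*89²/25 = 24 - 29*7921/25 = 24 - 1*229709/25 = 24 - 229709/25 = -229109/25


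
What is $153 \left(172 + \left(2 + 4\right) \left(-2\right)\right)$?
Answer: $24480$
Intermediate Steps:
$153 \left(172 + \left(2 + 4\right) \left(-2\right)\right) = 153 \left(172 + 6 \left(-2\right)\right) = 153 \left(172 - 12\right) = 153 \cdot 160 = 24480$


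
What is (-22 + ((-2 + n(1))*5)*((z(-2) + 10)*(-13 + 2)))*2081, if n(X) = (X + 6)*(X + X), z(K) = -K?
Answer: -16527302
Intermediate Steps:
n(X) = 2*X*(6 + X) (n(X) = (6 + X)*(2*X) = 2*X*(6 + X))
(-22 + ((-2 + n(1))*5)*((z(-2) + 10)*(-13 + 2)))*2081 = (-22 + ((-2 + 2*1*(6 + 1))*5)*((-1*(-2) + 10)*(-13 + 2)))*2081 = (-22 + ((-2 + 2*1*7)*5)*((2 + 10)*(-11)))*2081 = (-22 + ((-2 + 14)*5)*(12*(-11)))*2081 = (-22 + (12*5)*(-132))*2081 = (-22 + 60*(-132))*2081 = (-22 - 7920)*2081 = -7942*2081 = -16527302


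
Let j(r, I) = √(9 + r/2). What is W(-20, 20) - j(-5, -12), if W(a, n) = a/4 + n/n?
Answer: -4 - √26/2 ≈ -6.5495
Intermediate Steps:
j(r, I) = √(9 + r/2) (j(r, I) = √(9 + r*(½)) = √(9 + r/2))
W(a, n) = 1 + a/4 (W(a, n) = a*(¼) + 1 = a/4 + 1 = 1 + a/4)
W(-20, 20) - j(-5, -12) = (1 + (¼)*(-20)) - √(36 + 2*(-5))/2 = (1 - 5) - √(36 - 10)/2 = -4 - √26/2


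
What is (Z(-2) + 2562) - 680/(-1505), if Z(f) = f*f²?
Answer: 768890/301 ≈ 2554.5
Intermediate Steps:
Z(f) = f³
(Z(-2) + 2562) - 680/(-1505) = ((-2)³ + 2562) - 680/(-1505) = (-8 + 2562) - 680*(-1/1505) = 2554 + 136/301 = 768890/301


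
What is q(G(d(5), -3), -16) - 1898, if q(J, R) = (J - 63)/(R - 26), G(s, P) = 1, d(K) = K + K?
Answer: -39827/21 ≈ -1896.5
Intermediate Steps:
d(K) = 2*K
q(J, R) = (-63 + J)/(-26 + R)
q(G(d(5), -3), -16) - 1898 = (-63 + 1)/(-26 - 16) - 1898 = -62/(-42) - 1898 = -1/42*(-62) - 1898 = 31/21 - 1898 = -39827/21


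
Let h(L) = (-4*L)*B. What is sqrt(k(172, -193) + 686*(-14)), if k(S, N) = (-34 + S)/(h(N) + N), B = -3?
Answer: I*sqrt(60458304166)/2509 ≈ 98.0*I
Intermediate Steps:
h(L) = 12*L (h(L) = -4*L*(-3) = 12*L)
k(S, N) = (-34 + S)/(13*N) (k(S, N) = (-34 + S)/(12*N + N) = (-34 + S)/((13*N)) = (-34 + S)*(1/(13*N)) = (-34 + S)/(13*N))
sqrt(k(172, -193) + 686*(-14)) = sqrt((1/13)*(-34 + 172)/(-193) + 686*(-14)) = sqrt((1/13)*(-1/193)*138 - 9604) = sqrt(-138/2509 - 9604) = sqrt(-24096574/2509) = I*sqrt(60458304166)/2509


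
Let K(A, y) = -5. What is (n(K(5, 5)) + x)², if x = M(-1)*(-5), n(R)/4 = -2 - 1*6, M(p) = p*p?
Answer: 1369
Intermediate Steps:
M(p) = p²
n(R) = -32 (n(R) = 4*(-2 - 1*6) = 4*(-2 - 6) = 4*(-8) = -32)
x = -5 (x = (-1)²*(-5) = 1*(-5) = -5)
(n(K(5, 5)) + x)² = (-32 - 5)² = (-37)² = 1369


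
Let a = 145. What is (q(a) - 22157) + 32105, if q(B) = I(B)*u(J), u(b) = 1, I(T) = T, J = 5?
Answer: 10093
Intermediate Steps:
q(B) = B (q(B) = B*1 = B)
(q(a) - 22157) + 32105 = (145 - 22157) + 32105 = -22012 + 32105 = 10093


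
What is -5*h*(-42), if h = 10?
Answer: 2100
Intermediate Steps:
-5*h*(-42) = -5*10*(-42) = -50*(-42) = 2100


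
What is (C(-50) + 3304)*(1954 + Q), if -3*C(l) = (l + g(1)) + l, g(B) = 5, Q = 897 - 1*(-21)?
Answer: 28740104/3 ≈ 9.5800e+6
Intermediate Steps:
Q = 918 (Q = 897 + 21 = 918)
C(l) = -5/3 - 2*l/3 (C(l) = -((l + 5) + l)/3 = -((5 + l) + l)/3 = -(5 + 2*l)/3 = -5/3 - 2*l/3)
(C(-50) + 3304)*(1954 + Q) = ((-5/3 - 2/3*(-50)) + 3304)*(1954 + 918) = ((-5/3 + 100/3) + 3304)*2872 = (95/3 + 3304)*2872 = (10007/3)*2872 = 28740104/3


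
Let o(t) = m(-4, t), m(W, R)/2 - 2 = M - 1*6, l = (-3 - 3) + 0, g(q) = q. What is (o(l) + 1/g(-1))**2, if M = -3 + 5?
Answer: 25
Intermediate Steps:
M = 2
l = -6 (l = -6 + 0 = -6)
m(W, R) = -4 (m(W, R) = 4 + 2*(2 - 1*6) = 4 + 2*(2 - 6) = 4 + 2*(-4) = 4 - 8 = -4)
o(t) = -4
(o(l) + 1/g(-1))**2 = (-4 + 1/(-1))**2 = (-4 - 1)**2 = (-5)**2 = 25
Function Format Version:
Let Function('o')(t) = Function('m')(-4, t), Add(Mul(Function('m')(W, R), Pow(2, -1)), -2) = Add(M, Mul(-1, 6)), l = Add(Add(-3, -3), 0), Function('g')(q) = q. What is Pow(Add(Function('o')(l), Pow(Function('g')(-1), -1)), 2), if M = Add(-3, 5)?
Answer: 25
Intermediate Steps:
M = 2
l = -6 (l = Add(-6, 0) = -6)
Function('m')(W, R) = -4 (Function('m')(W, R) = Add(4, Mul(2, Add(2, Mul(-1, 6)))) = Add(4, Mul(2, Add(2, -6))) = Add(4, Mul(2, -4)) = Add(4, -8) = -4)
Function('o')(t) = -4
Pow(Add(Function('o')(l), Pow(Function('g')(-1), -1)), 2) = Pow(Add(-4, Pow(-1, -1)), 2) = Pow(Add(-4, -1), 2) = Pow(-5, 2) = 25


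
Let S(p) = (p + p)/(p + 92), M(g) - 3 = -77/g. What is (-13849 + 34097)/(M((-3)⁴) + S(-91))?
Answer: -205011/1822 ≈ -112.52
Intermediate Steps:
M(g) = 3 - 77/g
S(p) = 2*p/(92 + p) (S(p) = (2*p)/(92 + p) = 2*p/(92 + p))
(-13849 + 34097)/(M((-3)⁴) + S(-91)) = (-13849 + 34097)/((3 - 77/((-3)⁴)) + 2*(-91)/(92 - 91)) = 20248/((3 - 77/81) + 2*(-91)/1) = 20248/((3 - 77*1/81) + 2*(-91)*1) = 20248/((3 - 77/81) - 182) = 20248/(166/81 - 182) = 20248/(-14576/81) = 20248*(-81/14576) = -205011/1822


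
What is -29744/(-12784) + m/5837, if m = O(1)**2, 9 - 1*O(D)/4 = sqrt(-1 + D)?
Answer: 11886487/4663763 ≈ 2.5487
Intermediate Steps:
O(D) = 36 - 4*sqrt(-1 + D)
m = 1296 (m = (36 - 4*sqrt(-1 + 1))**2 = (36 - 4*sqrt(0))**2 = (36 - 4*0)**2 = (36 + 0)**2 = 36**2 = 1296)
-29744/(-12784) + m/5837 = -29744/(-12784) + 1296/5837 = -29744*(-1/12784) + 1296*(1/5837) = 1859/799 + 1296/5837 = 11886487/4663763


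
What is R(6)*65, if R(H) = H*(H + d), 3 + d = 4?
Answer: 2730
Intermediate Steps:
d = 1 (d = -3 + 4 = 1)
R(H) = H*(1 + H) (R(H) = H*(H + 1) = H*(1 + H))
R(6)*65 = (6*(1 + 6))*65 = (6*7)*65 = 42*65 = 2730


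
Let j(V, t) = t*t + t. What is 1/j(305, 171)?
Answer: 1/29412 ≈ 3.4000e-5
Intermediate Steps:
j(V, t) = t + t² (j(V, t) = t² + t = t + t²)
1/j(305, 171) = 1/(171*(1 + 171)) = 1/(171*172) = 1/29412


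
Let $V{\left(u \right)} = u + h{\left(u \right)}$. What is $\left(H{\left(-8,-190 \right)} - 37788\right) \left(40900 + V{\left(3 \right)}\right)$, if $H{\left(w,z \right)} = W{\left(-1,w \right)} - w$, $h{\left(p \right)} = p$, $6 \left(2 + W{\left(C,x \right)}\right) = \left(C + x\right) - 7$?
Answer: $- \frac{4636858724}{3} \approx -1.5456 \cdot 10^{9}$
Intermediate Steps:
$W{\left(C,x \right)} = - \frac{19}{6} + \frac{C}{6} + \frac{x}{6}$ ($W{\left(C,x \right)} = -2 + \frac{\left(C + x\right) - 7}{6} = -2 + \frac{-7 + C + x}{6} = -2 + \left(- \frac{7}{6} + \frac{C}{6} + \frac{x}{6}\right) = - \frac{19}{6} + \frac{C}{6} + \frac{x}{6}$)
$H{\left(w,z \right)} = - \frac{10}{3} - \frac{5 w}{6}$ ($H{\left(w,z \right)} = \left(- \frac{19}{6} + \frac{1}{6} \left(-1\right) + \frac{w}{6}\right) - w = \left(- \frac{19}{6} - \frac{1}{6} + \frac{w}{6}\right) - w = \left(- \frac{10}{3} + \frac{w}{6}\right) - w = - \frac{10}{3} - \frac{5 w}{6}$)
$V{\left(u \right)} = 2 u$ ($V{\left(u \right)} = u + u = 2 u$)
$\left(H{\left(-8,-190 \right)} - 37788\right) \left(40900 + V{\left(3 \right)}\right) = \left(\left(- \frac{10}{3} - - \frac{20}{3}\right) - 37788\right) \left(40900 + 2 \cdot 3\right) = \left(\left(- \frac{10}{3} + \frac{20}{3}\right) - 37788\right) \left(40900 + 6\right) = \left(\frac{10}{3} - 37788\right) 40906 = \left(- \frac{113354}{3}\right) 40906 = - \frac{4636858724}{3}$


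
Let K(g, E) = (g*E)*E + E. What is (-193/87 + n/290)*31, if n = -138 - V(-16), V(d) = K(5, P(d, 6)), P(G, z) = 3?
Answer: -38564/435 ≈ -88.653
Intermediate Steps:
K(g, E) = E + g*E² (K(g, E) = (E*g)*E + E = g*E² + E = E + g*E²)
V(d) = 48 (V(d) = 3*(1 + 3*5) = 3*(1 + 15) = 3*16 = 48)
n = -186 (n = -138 - 1*48 = -138 - 48 = -186)
(-193/87 + n/290)*31 = (-193/87 - 186/290)*31 = (-193*1/87 - 186*1/290)*31 = (-193/87 - 93/145)*31 = -1244/435*31 = -38564/435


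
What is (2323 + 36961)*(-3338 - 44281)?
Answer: -1870664796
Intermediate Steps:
(2323 + 36961)*(-3338 - 44281) = 39284*(-47619) = -1870664796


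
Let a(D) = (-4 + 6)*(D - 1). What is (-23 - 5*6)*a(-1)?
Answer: 212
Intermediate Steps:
a(D) = -2 + 2*D (a(D) = 2*(-1 + D) = -2 + 2*D)
(-23 - 5*6)*a(-1) = (-23 - 5*6)*(-2 + 2*(-1)) = (-23 - 30)*(-2 - 2) = -53*(-4) = 212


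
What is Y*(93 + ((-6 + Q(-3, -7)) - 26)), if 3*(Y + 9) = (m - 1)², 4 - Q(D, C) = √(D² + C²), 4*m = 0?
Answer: -1690/3 + 26*√58/3 ≈ -497.33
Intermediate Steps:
m = 0 (m = (¼)*0 = 0)
Q(D, C) = 4 - √(C² + D²) (Q(D, C) = 4 - √(D² + C²) = 4 - √(C² + D²))
Y = -26/3 (Y = -9 + (0 - 1)²/3 = -9 + (⅓)*(-1)² = -9 + (⅓)*1 = -9 + ⅓ = -26/3 ≈ -8.6667)
Y*(93 + ((-6 + Q(-3, -7)) - 26)) = -26*(93 + ((-6 + (4 - √((-7)² + (-3)²))) - 26))/3 = -26*(93 + ((-6 + (4 - √(49 + 9))) - 26))/3 = -26*(93 + ((-6 + (4 - √58)) - 26))/3 = -26*(93 + ((-2 - √58) - 26))/3 = -26*(93 + (-28 - √58))/3 = -26*(65 - √58)/3 = -1690/3 + 26*√58/3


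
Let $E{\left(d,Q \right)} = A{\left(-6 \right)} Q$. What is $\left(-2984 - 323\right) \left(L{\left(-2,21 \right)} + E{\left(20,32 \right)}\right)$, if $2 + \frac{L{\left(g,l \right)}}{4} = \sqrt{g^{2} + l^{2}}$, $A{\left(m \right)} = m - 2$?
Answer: $873048 - 13228 \sqrt{445} \approx 5.94 \cdot 10^{5}$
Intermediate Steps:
$A{\left(m \right)} = -2 + m$ ($A{\left(m \right)} = m - 2 = -2 + m$)
$L{\left(g,l \right)} = -8 + 4 \sqrt{g^{2} + l^{2}}$
$E{\left(d,Q \right)} = - 8 Q$ ($E{\left(d,Q \right)} = \left(-2 - 6\right) Q = - 8 Q$)
$\left(-2984 - 323\right) \left(L{\left(-2,21 \right)} + E{\left(20,32 \right)}\right) = \left(-2984 - 323\right) \left(\left(-8 + 4 \sqrt{\left(-2\right)^{2} + 21^{2}}\right) - 256\right) = - 3307 \left(\left(-8 + 4 \sqrt{4 + 441}\right) - 256\right) = - 3307 \left(\left(-8 + 4 \sqrt{445}\right) - 256\right) = - 3307 \left(-264 + 4 \sqrt{445}\right) = 873048 - 13228 \sqrt{445}$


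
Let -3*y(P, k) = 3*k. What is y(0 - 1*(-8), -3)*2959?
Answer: 8877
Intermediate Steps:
y(P, k) = -k
y(0 - 1*(-8), -3)*2959 = -1*(-3)*2959 = 3*2959 = 8877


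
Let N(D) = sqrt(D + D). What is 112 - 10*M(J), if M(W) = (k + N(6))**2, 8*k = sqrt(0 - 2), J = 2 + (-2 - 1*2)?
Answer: -123/16 - 5*I*sqrt(6) ≈ -7.6875 - 12.247*I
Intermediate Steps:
N(D) = sqrt(2)*sqrt(D) (N(D) = sqrt(2*D) = sqrt(2)*sqrt(D))
J = -2 (J = 2 + (-2 - 2) = 2 - 4 = -2)
k = I*sqrt(2)/8 (k = sqrt(0 - 2)/8 = sqrt(-2)/8 = (I*sqrt(2))/8 = I*sqrt(2)/8 ≈ 0.17678*I)
M(W) = (2*sqrt(3) + I*sqrt(2)/8)**2 (M(W) = (I*sqrt(2)/8 + sqrt(2)*sqrt(6))**2 = (I*sqrt(2)/8 + 2*sqrt(3))**2 = (2*sqrt(3) + I*sqrt(2)/8)**2)
112 - 10*M(J) = 112 - 10*(383/32 + I*sqrt(6)/2) = 112 + (-1915/16 - 5*I*sqrt(6)) = -123/16 - 5*I*sqrt(6)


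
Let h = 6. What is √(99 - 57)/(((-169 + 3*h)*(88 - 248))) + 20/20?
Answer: 1 + √42/24160 ≈ 1.0003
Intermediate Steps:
√(99 - 57)/(((-169 + 3*h)*(88 - 248))) + 20/20 = √(99 - 57)/(((-169 + 3*6)*(88 - 248))) + 20/20 = √42/(((-169 + 18)*(-160))) + 20*(1/20) = √42/((-151*(-160))) + 1 = √42/24160 + 1 = 1 + √42/24160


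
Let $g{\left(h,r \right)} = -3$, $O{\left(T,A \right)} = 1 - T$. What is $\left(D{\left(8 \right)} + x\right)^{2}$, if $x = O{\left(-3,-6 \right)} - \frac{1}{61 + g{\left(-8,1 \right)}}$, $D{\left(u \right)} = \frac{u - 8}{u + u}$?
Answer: $\frac{53361}{3364} \approx 15.862$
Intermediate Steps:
$D{\left(u \right)} = \frac{-8 + u}{2 u}$
$x = \frac{231}{58}$ ($x = \left(1 - -3\right) - \frac{1}{61 - 3} = \left(1 + 3\right) - \frac{1}{58} = 4 - \frac{1}{58} = \frac{231}{58} \approx 3.9828$)
$\left(D{\left(8 \right)} + x\right)^{2} = \left(\frac{-8 + 8}{2 \cdot 8} + \frac{231}{58}\right)^{2} = \left(\frac{1}{2} \cdot \frac{1}{8} \cdot 0 + \frac{231}{58}\right)^{2} = \left(0 + \frac{231}{58}\right)^{2} = \left(\frac{231}{58}\right)^{2} = \frac{53361}{3364}$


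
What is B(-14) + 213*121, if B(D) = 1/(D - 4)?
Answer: 463913/18 ≈ 25773.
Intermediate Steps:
B(D) = 1/(-4 + D)
B(-14) + 213*121 = 1/(-4 - 14) + 213*121 = 1/(-18) + 25773 = -1/18 + 25773 = 463913/18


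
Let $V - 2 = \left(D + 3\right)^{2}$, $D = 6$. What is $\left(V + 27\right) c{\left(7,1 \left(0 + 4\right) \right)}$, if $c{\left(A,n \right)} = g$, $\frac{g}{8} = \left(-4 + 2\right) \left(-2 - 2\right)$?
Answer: $7040$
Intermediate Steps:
$g = 64$ ($g = 8 \left(-4 + 2\right) \left(-2 - 2\right) = 8 \left(\left(-2\right) \left(-4\right)\right) = 8 \cdot 8 = 64$)
$c{\left(A,n \right)} = 64$
$V = 83$ ($V = 2 + \left(6 + 3\right)^{2} = 2 + 9^{2} = 2 + 81 = 83$)
$\left(V + 27\right) c{\left(7,1 \left(0 + 4\right) \right)} = \left(83 + 27\right) 64 = 110 \cdot 64 = 7040$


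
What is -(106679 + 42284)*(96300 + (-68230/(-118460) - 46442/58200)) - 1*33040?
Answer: -2472517749418568321/172359300 ≈ -1.4345e+10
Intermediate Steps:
-(106679 + 42284)*(96300 + (-68230/(-118460) - 46442/58200)) - 1*33040 = -148963*(96300 + (-68230*(-1/118460) - 46442*1/58200)) - 33040 = -148963*(96300 + (6823/11846 - 23221/29100)) - 33040 = -148963*(96300 - 38263333/172359300) - 33040 = -148963*16598162326667/172359300 - 33040 = -1*2472512054667296321/172359300 - 33040 = -2472512054667296321/172359300 - 33040 = -2472517749418568321/172359300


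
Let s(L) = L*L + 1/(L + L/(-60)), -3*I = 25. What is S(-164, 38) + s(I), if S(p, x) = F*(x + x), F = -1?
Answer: -17729/2655 ≈ -6.6776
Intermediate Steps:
I = -25/3 (I = -1/3*25 = -25/3 ≈ -8.3333)
S(p, x) = -2*x (S(p, x) = -(x + x) = -2*x)
s(L) = L**2 + 60/(59*L) (s(L) = L**2 + 1/(L + L*(-1/60)) = L**2 + 1/(L - L/60) = L**2 + 1/(59*L/60) = L**2 + 60/(59*L))
S(-164, 38) + s(I) = -2*38 + (60/59 + (-25/3)**3)/(-25/3) = -76 - 3*(60/59 - 15625/27)/25 = -76 - 3/25*(-920255/1593) = -76 + 184051/2655 = -17729/2655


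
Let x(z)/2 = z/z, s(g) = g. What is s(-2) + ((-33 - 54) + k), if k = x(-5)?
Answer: -87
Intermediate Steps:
x(z) = 2 (x(z) = 2*(z/z) = 2*1 = 2)
k = 2
s(-2) + ((-33 - 54) + k) = -2 + ((-33 - 54) + 2) = -2 + (-87 + 2) = -2 - 85 = -87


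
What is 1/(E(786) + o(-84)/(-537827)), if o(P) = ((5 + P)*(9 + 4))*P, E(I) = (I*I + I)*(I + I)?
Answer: 537827/522988839179340 ≈ 1.0284e-9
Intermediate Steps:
E(I) = 2*I*(I + I²) (E(I) = (I² + I)*(2*I) = (I + I²)*(2*I) = 2*I*(I + I²))
o(P) = P*(65 + 13*P) (o(P) = ((5 + P)*13)*P = (65 + 13*P)*P = P*(65 + 13*P))
1/(E(786) + o(-84)/(-537827)) = 1/(2*786²*(1 + 786) + (13*(-84)*(5 - 84))/(-537827)) = 1/(2*617796*787 + (13*(-84)*(-79))*(-1/537827)) = 1/(972410904 + 86268*(-1/537827)) = 1/(972410904 - 86268/537827) = 1/(522988839179340/537827) = 537827/522988839179340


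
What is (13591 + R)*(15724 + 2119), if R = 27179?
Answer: 727459110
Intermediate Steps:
(13591 + R)*(15724 + 2119) = (13591 + 27179)*(15724 + 2119) = 40770*17843 = 727459110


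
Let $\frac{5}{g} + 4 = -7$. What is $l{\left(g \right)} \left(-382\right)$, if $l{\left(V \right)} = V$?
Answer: $\frac{1910}{11} \approx 173.64$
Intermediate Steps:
$g = - \frac{5}{11}$ ($g = \frac{5}{-4 - 7} = \frac{5}{-11} = 5 \left(- \frac{1}{11}\right) = - \frac{5}{11} \approx -0.45455$)
$l{\left(g \right)} \left(-382\right) = \left(- \frac{5}{11}\right) \left(-382\right) = \frac{1910}{11}$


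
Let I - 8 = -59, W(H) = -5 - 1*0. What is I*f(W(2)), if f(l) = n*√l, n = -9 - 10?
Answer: 969*I*√5 ≈ 2166.8*I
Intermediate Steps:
W(H) = -5 (W(H) = -5 + 0 = -5)
I = -51 (I = 8 - 59 = -51)
n = -19
f(l) = -19*√l
I*f(W(2)) = -(-969)*√(-5) = -(-969)*I*√5 = 969*I*√5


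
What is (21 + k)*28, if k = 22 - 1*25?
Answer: 504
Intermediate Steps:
k = -3 (k = 22 - 25 = -3)
(21 + k)*28 = (21 - 3)*28 = 18*28 = 504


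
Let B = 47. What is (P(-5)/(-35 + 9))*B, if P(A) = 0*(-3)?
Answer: 0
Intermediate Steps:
P(A) = 0
(P(-5)/(-35 + 9))*B = (0/(-35 + 9))*47 = (0/(-26))*47 = (0*(-1/26))*47 = 0*47 = 0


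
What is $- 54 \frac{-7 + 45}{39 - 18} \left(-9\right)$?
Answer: $\frac{6156}{7} \approx 879.43$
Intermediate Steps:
$- 54 \frac{-7 + 45}{39 - 18} \left(-9\right) = - 54 \cdot \frac{38}{21} \left(-9\right) = - 54 \cdot 38 \cdot \frac{1}{21} \left(-9\right) = \left(-54\right) \frac{38}{21} \left(-9\right) = \left(- \frac{684}{7}\right) \left(-9\right) = \frac{6156}{7}$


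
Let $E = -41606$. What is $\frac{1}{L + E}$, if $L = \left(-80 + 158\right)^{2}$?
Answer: $- \frac{1}{35522} \approx -2.8152 \cdot 10^{-5}$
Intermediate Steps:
$L = 6084$ ($L = 78^{2} = 6084$)
$\frac{1}{L + E} = \frac{1}{6084 - 41606} = \frac{1}{-35522} = - \frac{1}{35522}$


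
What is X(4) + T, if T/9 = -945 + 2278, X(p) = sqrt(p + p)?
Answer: 11997 + 2*sqrt(2) ≈ 12000.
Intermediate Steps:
X(p) = sqrt(2)*sqrt(p) (X(p) = sqrt(2*p) = sqrt(2)*sqrt(p))
T = 11997 (T = 9*(-945 + 2278) = 9*1333 = 11997)
X(4) + T = sqrt(2)*sqrt(4) + 11997 = sqrt(2)*2 + 11997 = 2*sqrt(2) + 11997 = 11997 + 2*sqrt(2)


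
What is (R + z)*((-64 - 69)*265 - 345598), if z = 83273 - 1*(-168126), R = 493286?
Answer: -283608069455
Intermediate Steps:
z = 251399 (z = 83273 + 168126 = 251399)
(R + z)*((-64 - 69)*265 - 345598) = (493286 + 251399)*((-64 - 69)*265 - 345598) = 744685*(-133*265 - 345598) = 744685*(-35245 - 345598) = 744685*(-380843) = -283608069455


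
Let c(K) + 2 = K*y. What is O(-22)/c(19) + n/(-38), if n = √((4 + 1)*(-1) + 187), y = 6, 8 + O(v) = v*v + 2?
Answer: 239/56 - √182/38 ≈ 3.9128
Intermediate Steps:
O(v) = -6 + v² (O(v) = -8 + (v*v + 2) = -8 + (v² + 2) = -8 + (2 + v²) = -6 + v²)
n = √182 (n = √(5*(-1) + 187) = √(-5 + 187) = √182 ≈ 13.491)
c(K) = -2 + 6*K (c(K) = -2 + K*6 = -2 + 6*K)
O(-22)/c(19) + n/(-38) = (-6 + (-22)²)/(-2 + 6*19) + √182/(-38) = (-6 + 484)/(-2 + 114) + √182*(-1/38) = 478/112 - √182/38 = 478*(1/112) - √182/38 = 239/56 - √182/38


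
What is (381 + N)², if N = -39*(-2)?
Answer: 210681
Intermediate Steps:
N = 78
(381 + N)² = (381 + 78)² = 459² = 210681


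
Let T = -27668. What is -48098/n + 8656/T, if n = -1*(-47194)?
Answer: -217410841/163220449 ≈ -1.3320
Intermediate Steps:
n = 47194
-48098/n + 8656/T = -48098/47194 + 8656/(-27668) = -48098*1/47194 + 8656*(-1/27668) = -24049/23597 - 2164/6917 = -217410841/163220449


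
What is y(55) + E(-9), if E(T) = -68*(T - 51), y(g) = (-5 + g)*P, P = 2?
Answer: 4180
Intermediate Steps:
y(g) = -10 + 2*g (y(g) = (-5 + g)*2 = -10 + 2*g)
E(T) = 3468 - 68*T (E(T) = -68*(-51 + T) = 3468 - 68*T)
y(55) + E(-9) = (-10 + 2*55) + (3468 - 68*(-9)) = (-10 + 110) + (3468 + 612) = 100 + 4080 = 4180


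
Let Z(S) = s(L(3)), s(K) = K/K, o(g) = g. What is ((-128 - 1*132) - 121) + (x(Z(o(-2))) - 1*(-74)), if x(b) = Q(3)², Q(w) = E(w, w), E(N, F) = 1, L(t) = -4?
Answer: -306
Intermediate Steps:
Q(w) = 1
s(K) = 1
Z(S) = 1
x(b) = 1 (x(b) = 1² = 1)
((-128 - 1*132) - 121) + (x(Z(o(-2))) - 1*(-74)) = ((-128 - 1*132) - 121) + (1 - 1*(-74)) = ((-128 - 132) - 121) + (1 + 74) = (-260 - 121) + 75 = -381 + 75 = -306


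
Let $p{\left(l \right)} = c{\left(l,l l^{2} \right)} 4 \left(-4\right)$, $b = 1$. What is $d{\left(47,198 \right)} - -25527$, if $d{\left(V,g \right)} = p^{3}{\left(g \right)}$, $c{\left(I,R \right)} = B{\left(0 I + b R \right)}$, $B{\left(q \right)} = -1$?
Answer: $29623$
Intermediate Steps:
$c{\left(I,R \right)} = -1$
$p{\left(l \right)} = 16$ ($p{\left(l \right)} = \left(-1\right) 4 \left(-4\right) = \left(-4\right) \left(-4\right) = 16$)
$d{\left(V,g \right)} = 4096$ ($d{\left(V,g \right)} = 16^{3} = 4096$)
$d{\left(47,198 \right)} - -25527 = 4096 - -25527 = 4096 + 25527 = 29623$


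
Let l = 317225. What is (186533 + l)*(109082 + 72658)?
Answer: 91552978920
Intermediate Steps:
(186533 + l)*(109082 + 72658) = (186533 + 317225)*(109082 + 72658) = 503758*181740 = 91552978920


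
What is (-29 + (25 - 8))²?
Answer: 144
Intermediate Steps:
(-29 + (25 - 8))² = (-29 + 17)² = (-12)² = 144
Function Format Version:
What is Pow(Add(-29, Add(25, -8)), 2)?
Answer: 144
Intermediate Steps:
Pow(Add(-29, Add(25, -8)), 2) = Pow(Add(-29, 17), 2) = Pow(-12, 2) = 144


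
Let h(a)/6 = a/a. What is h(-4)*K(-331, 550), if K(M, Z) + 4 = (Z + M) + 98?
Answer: 1878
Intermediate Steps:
K(M, Z) = 94 + M + Z (K(M, Z) = -4 + ((Z + M) + 98) = -4 + ((M + Z) + 98) = -4 + (98 + M + Z) = 94 + M + Z)
h(a) = 6 (h(a) = 6*(a/a) = 6*1 = 6)
h(-4)*K(-331, 550) = 6*(94 - 331 + 550) = 6*313 = 1878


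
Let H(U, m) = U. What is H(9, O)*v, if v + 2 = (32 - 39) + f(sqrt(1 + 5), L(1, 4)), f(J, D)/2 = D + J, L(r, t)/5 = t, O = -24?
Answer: 279 + 18*sqrt(6) ≈ 323.09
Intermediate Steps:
L(r, t) = 5*t
f(J, D) = 2*D + 2*J (f(J, D) = 2*(D + J) = 2*D + 2*J)
v = 31 + 2*sqrt(6) (v = -2 + ((32 - 39) + (2*(5*4) + 2*sqrt(1 + 5))) = -2 + (-7 + (2*20 + 2*sqrt(6))) = -2 + (-7 + (40 + 2*sqrt(6))) = -2 + (33 + 2*sqrt(6)) = 31 + 2*sqrt(6) ≈ 35.899)
H(9, O)*v = 9*(31 + 2*sqrt(6)) = 279 + 18*sqrt(6)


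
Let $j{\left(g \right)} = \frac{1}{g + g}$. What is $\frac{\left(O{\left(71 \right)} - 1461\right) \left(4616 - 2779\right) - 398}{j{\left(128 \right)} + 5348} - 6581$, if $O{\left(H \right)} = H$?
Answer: $- \frac{3221251559}{456363} \approx -7058.5$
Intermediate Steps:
$j{\left(g \right)} = \frac{1}{2 g}$
$\frac{\left(O{\left(71 \right)} - 1461\right) \left(4616 - 2779\right) - 398}{j{\left(128 \right)} + 5348} - 6581 = \frac{\left(71 - 1461\right) \left(4616 - 2779\right) - 398}{\frac{1}{2 \cdot 128} + 5348} - 6581 = \frac{\left(-1390\right) 1837 - 398}{\frac{1}{2} \cdot \frac{1}{128} + 5348} - 6581 = \frac{-2553430 - 398}{\frac{1}{256} + 5348} - 6581 = - \frac{2553828}{\frac{1369089}{256}} - 6581 = \left(-2553828\right) \frac{256}{1369089} - 6581 = - \frac{217926656}{456363} - 6581 = - \frac{3221251559}{456363}$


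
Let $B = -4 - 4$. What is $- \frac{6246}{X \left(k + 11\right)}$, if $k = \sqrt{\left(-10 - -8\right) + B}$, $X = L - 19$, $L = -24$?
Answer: $\frac{68706}{5633} - \frac{6246 i \sqrt{10}}{5633} \approx 12.197 - 3.5064 i$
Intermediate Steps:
$B = -8$
$X = -43$ ($X = -24 - 19 = -43$)
$k = i \sqrt{10}$ ($k = \sqrt{\left(-10 - -8\right) - 8} = \sqrt{\left(-10 + 8\right) - 8} = \sqrt{-2 - 8} = \sqrt{-10} = i \sqrt{10} \approx 3.1623 i$)
$- \frac{6246}{X \left(k + 11\right)} = - \frac{6246}{\left(-43\right) \left(i \sqrt{10} + 11\right)} = - \frac{6246}{\left(-43\right) \left(11 + i \sqrt{10}\right)} = - \frac{6246}{-473 - 43 i \sqrt{10}}$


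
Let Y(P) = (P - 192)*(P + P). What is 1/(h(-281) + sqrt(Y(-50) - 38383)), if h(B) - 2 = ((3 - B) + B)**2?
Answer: 11/14304 - I*sqrt(14183)/14304 ≈ 0.00076902 - 0.0083258*I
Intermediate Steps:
h(B) = 11 (h(B) = 2 + ((3 - B) + B)**2 = 2 + 3**2 = 2 + 9 = 11)
Y(P) = 2*P*(-192 + P) (Y(P) = (-192 + P)*(2*P) = 2*P*(-192 + P))
1/(h(-281) + sqrt(Y(-50) - 38383)) = 1/(11 + sqrt(2*(-50)*(-192 - 50) - 38383)) = 1/(11 + sqrt(2*(-50)*(-242) - 38383)) = 1/(11 + sqrt(24200 - 38383)) = 1/(11 + sqrt(-14183)) = 1/(11 + I*sqrt(14183))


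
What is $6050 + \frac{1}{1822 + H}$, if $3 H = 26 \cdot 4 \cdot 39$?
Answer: $\frac{19202701}{3174} \approx 6050.0$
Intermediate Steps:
$H = 1352$ ($H = \frac{26 \cdot 4 \cdot 39}{3} = \frac{26 \cdot 156}{3} = \frac{1}{3} \cdot 4056 = 1352$)
$6050 + \frac{1}{1822 + H} = 6050 + \frac{1}{1822 + 1352} = 6050 + \frac{1}{3174} = \frac{19202701}{3174}$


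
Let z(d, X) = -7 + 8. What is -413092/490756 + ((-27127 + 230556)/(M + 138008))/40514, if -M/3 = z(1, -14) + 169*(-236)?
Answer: -1078012527778973/1280715590271922 ≈ -0.84173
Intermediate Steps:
z(d, X) = 1
M = 119649 (M = -3*(1 + 169*(-236)) = -3*(1 - 39884) = -3*(-39883) = 119649)
-413092/490756 + ((-27127 + 230556)/(M + 138008))/40514 = -413092/490756 + ((-27127 + 230556)/(119649 + 138008))/40514 = -413092*1/490756 + (203429/257657)*(1/40514) = -103273/122689 + (203429*(1/257657))*(1/40514) = -103273/122689 + (203429/257657)*(1/40514) = -103273/122689 + 203429/10438715698 = -1078012527778973/1280715590271922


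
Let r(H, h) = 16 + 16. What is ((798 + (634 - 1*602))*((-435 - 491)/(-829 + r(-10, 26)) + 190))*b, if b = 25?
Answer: 3161387000/797 ≈ 3.9666e+6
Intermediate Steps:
r(H, h) = 32
((798 + (634 - 1*602))*((-435 - 491)/(-829 + r(-10, 26)) + 190))*b = ((798 + (634 - 1*602))*((-435 - 491)/(-829 + 32) + 190))*25 = ((798 + (634 - 602))*(-926/(-797) + 190))*25 = ((798 + 32)*(-926*(-1/797) + 190))*25 = (830*(926/797 + 190))*25 = (830*(152356/797))*25 = (126455480/797)*25 = 3161387000/797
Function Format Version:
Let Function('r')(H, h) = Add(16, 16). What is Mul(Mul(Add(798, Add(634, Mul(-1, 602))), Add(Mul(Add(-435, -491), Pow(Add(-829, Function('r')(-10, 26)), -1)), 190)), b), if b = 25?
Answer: Rational(3161387000, 797) ≈ 3.9666e+6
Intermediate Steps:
Function('r')(H, h) = 32
Mul(Mul(Add(798, Add(634, Mul(-1, 602))), Add(Mul(Add(-435, -491), Pow(Add(-829, Function('r')(-10, 26)), -1)), 190)), b) = Mul(Mul(Add(798, Add(634, Mul(-1, 602))), Add(Mul(Add(-435, -491), Pow(Add(-829, 32), -1)), 190)), 25) = Mul(Mul(Add(798, Add(634, -602)), Add(Mul(-926, Pow(-797, -1)), 190)), 25) = Mul(Mul(Add(798, 32), Add(Mul(-926, Rational(-1, 797)), 190)), 25) = Mul(Mul(830, Add(Rational(926, 797), 190)), 25) = Mul(Mul(830, Rational(152356, 797)), 25) = Mul(Rational(126455480, 797), 25) = Rational(3161387000, 797)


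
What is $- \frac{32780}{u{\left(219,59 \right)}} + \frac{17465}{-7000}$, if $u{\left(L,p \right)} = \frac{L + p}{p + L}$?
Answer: $- \frac{6556499}{200} \approx -32783.0$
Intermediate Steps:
$u{\left(L,p \right)} = 1$ ($u{\left(L,p \right)} = \frac{L + p}{L + p} = 1$)
$- \frac{32780}{u{\left(219,59 \right)}} + \frac{17465}{-7000} = - \frac{32780}{1} + \frac{17465}{-7000} = \left(-32780\right) 1 + 17465 \left(- \frac{1}{7000}\right) = -32780 - \frac{499}{200} = - \frac{6556499}{200}$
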